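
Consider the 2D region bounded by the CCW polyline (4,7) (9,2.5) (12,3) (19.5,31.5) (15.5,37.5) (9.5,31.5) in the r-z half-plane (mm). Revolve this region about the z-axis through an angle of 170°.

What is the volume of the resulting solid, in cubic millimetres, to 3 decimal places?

Profile (r,z), 6 vertices: (4,7) (9,2.5) (12,3) (19.5,31.5) (15.5,37.5) (9.5,31.5)
edge 0: (4,7)→(9,2.5)  cross = 4·2.5 − 9·7 = -53.0000; (r_i+r_j)·cross = 13·-53.0000 = -689.0000
edge 1: (9,2.5)→(12,3)  cross = 9·3 − 12·2.5 = -3.0000; (r_i+r_j)·cross = 21·-3.0000 = -63.0000
edge 2: (12,3)→(19.5,31.5)  cross = 12·31.5 − 19.5·3 = 319.5000; (r_i+r_j)·cross = 31.5·319.5000 = 10064.2500
edge 3: (19.5,31.5)→(15.5,37.5)  cross = 19.5·37.5 − 15.5·31.5 = 243.0000; (r_i+r_j)·cross = 35·243.0000 = 8505.0000
edge 4: (15.5,37.5)→(9.5,31.5)  cross = 15.5·31.5 − 9.5·37.5 = 132.0000; (r_i+r_j)·cross = 25·132.0000 = 3300.0000
edge 5: (9.5,31.5)→(4,7)  cross = 9.5·7 − 4·31.5 = -59.5000; (r_i+r_j)·cross = 13.5·-59.5000 = -803.2500
Σcross = 579.0000 → A = |Σcross|/2 = 289.5000 mm²
Σ(r_i+r_j)·cross = 20314.0000 → first moment M = |Σ|/6 = 3385.6667
R_c = M/A = 3385.6667/289.5000 = 11.6949 mm
θ = 170° = 2.967060 rad
V = θ·R_c·A = 2.967060·11.6949·289.5000 = 10045.475 mm³

Volume = 10045.475 mm³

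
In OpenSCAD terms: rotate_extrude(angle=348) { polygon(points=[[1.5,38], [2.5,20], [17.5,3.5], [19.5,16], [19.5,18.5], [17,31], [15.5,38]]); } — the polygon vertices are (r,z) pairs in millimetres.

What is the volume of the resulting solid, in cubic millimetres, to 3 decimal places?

Profile (r,z), 7 vertices: (1.5,38) (2.5,20) (17.5,3.5) (19.5,16) (19.5,18.5) (17,31) (15.5,38)
edge 0: (1.5,38)→(2.5,20)  cross = 1.5·20 − 2.5·38 = -65.0000; (r_i+r_j)·cross = 4·-65.0000 = -260.0000
edge 1: (2.5,20)→(17.5,3.5)  cross = 2.5·3.5 − 17.5·20 = -341.2500; (r_i+r_j)·cross = 20·-341.2500 = -6825.0000
edge 2: (17.5,3.5)→(19.5,16)  cross = 17.5·16 − 19.5·3.5 = 211.7500; (r_i+r_j)·cross = 37·211.7500 = 7834.7500
edge 3: (19.5,16)→(19.5,18.5)  cross = 19.5·18.5 − 19.5·16 = 48.7500; (r_i+r_j)·cross = 39·48.7500 = 1901.2500
edge 4: (19.5,18.5)→(17,31)  cross = 19.5·31 − 17·18.5 = 290.0000; (r_i+r_j)·cross = 36.5·290.0000 = 10585.0000
edge 5: (17,31)→(15.5,38)  cross = 17·38 − 15.5·31 = 165.5000; (r_i+r_j)·cross = 32.5·165.5000 = 5378.7500
edge 6: (15.5,38)→(1.5,38)  cross = 15.5·38 − 1.5·38 = 532.0000; (r_i+r_j)·cross = 17·532.0000 = 9044.0000
Σcross = 841.7500 → A = |Σcross|/2 = 420.8750 mm²
Σ(r_i+r_j)·cross = 27658.7500 → first moment M = |Σ|/6 = 4609.7917
R_c = M/A = 4609.7917/420.8750 = 10.9529 mm
θ = 348° = 6.073746 rad
V = θ·R_c·A = 6.073746·10.9529·420.8750 = 27998.703 mm³

Volume = 27998.703 mm³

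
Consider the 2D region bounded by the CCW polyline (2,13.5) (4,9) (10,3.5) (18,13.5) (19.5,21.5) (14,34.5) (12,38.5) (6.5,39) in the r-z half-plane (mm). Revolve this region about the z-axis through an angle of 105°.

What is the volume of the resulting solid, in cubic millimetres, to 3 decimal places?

Volume = 7694.306 mm³

Profile (r,z), 8 vertices: (2,13.5) (4,9) (10,3.5) (18,13.5) (19.5,21.5) (14,34.5) (12,38.5) (6.5,39)
edge 0: (2,13.5)→(4,9)  cross = 2·9 − 4·13.5 = -36.0000; (r_i+r_j)·cross = 6·-36.0000 = -216.0000
edge 1: (4,9)→(10,3.5)  cross = 4·3.5 − 10·9 = -76.0000; (r_i+r_j)·cross = 14·-76.0000 = -1064.0000
edge 2: (10,3.5)→(18,13.5)  cross = 10·13.5 − 18·3.5 = 72.0000; (r_i+r_j)·cross = 28·72.0000 = 2016.0000
edge 3: (18,13.5)→(19.5,21.5)  cross = 18·21.5 − 19.5·13.5 = 123.7500; (r_i+r_j)·cross = 37.5·123.7500 = 4640.6250
edge 4: (19.5,21.5)→(14,34.5)  cross = 19.5·34.5 − 14·21.5 = 371.7500; (r_i+r_j)·cross = 33.5·371.7500 = 12453.6250
edge 5: (14,34.5)→(12,38.5)  cross = 14·38.5 − 12·34.5 = 125.0000; (r_i+r_j)·cross = 26·125.0000 = 3250.0000
edge 6: (12,38.5)→(6.5,39)  cross = 12·39 − 6.5·38.5 = 217.7500; (r_i+r_j)·cross = 18.5·217.7500 = 4028.3750
edge 7: (6.5,39)→(2,13.5)  cross = 6.5·13.5 − 2·39 = 9.7500; (r_i+r_j)·cross = 8.5·9.7500 = 82.8750
Σcross = 808.0000 → A = |Σcross|/2 = 404.0000 mm²
Σ(r_i+r_j)·cross = 25191.5000 → first moment M = |Σ|/6 = 4198.5833
R_c = M/A = 4198.5833/404.0000 = 10.3925 mm
θ = 105° = 1.832596 rad
V = θ·R_c·A = 1.832596·10.3925·404.0000 = 7694.306 mm³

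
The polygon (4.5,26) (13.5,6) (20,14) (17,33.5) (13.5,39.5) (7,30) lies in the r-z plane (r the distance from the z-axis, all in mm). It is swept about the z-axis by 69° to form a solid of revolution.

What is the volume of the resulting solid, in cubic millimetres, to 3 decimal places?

Profile (r,z), 6 vertices: (4.5,26) (13.5,6) (20,14) (17,33.5) (13.5,39.5) (7,30)
edge 0: (4.5,26)→(13.5,6)  cross = 4.5·6 − 13.5·26 = -324.0000; (r_i+r_j)·cross = 18·-324.0000 = -5832.0000
edge 1: (13.5,6)→(20,14)  cross = 13.5·14 − 20·6 = 69.0000; (r_i+r_j)·cross = 33.5·69.0000 = 2311.5000
edge 2: (20,14)→(17,33.5)  cross = 20·33.5 − 17·14 = 432.0000; (r_i+r_j)·cross = 37·432.0000 = 15984.0000
edge 3: (17,33.5)→(13.5,39.5)  cross = 17·39.5 − 13.5·33.5 = 219.2500; (r_i+r_j)·cross = 30.5·219.2500 = 6687.1250
edge 4: (13.5,39.5)→(7,30)  cross = 13.5·30 − 7·39.5 = 128.5000; (r_i+r_j)·cross = 20.5·128.5000 = 2634.2500
edge 5: (7,30)→(4.5,26)  cross = 7·26 − 4.5·30 = 47.0000; (r_i+r_j)·cross = 11.5·47.0000 = 540.5000
Σcross = 571.7500 → A = |Σcross|/2 = 285.8750 mm²
Σ(r_i+r_j)·cross = 22325.3750 → first moment M = |Σ|/6 = 3720.8958
R_c = M/A = 3720.8958/285.8750 = 13.0158 mm
θ = 69° = 1.204277 rad
V = θ·R_c·A = 1.204277·13.0158·285.8750 = 4480.990 mm³

Volume = 4480.990 mm³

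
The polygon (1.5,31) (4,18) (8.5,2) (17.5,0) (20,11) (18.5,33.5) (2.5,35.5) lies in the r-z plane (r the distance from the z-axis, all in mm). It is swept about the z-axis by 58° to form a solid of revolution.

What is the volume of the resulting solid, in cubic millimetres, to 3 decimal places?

Profile (r,z), 7 vertices: (1.5,31) (4,18) (8.5,2) (17.5,0) (20,11) (18.5,33.5) (2.5,35.5)
edge 0: (1.5,31)→(4,18)  cross = 1.5·18 − 4·31 = -97.0000; (r_i+r_j)·cross = 5.5·-97.0000 = -533.5000
edge 1: (4,18)→(8.5,2)  cross = 4·2 − 8.5·18 = -145.0000; (r_i+r_j)·cross = 12.5·-145.0000 = -1812.5000
edge 2: (8.5,2)→(17.5,0)  cross = 8.5·0 − 17.5·2 = -35.0000; (r_i+r_j)·cross = 26·-35.0000 = -910.0000
edge 3: (17.5,0)→(20,11)  cross = 17.5·11 − 20·0 = 192.5000; (r_i+r_j)·cross = 37.5·192.5000 = 7218.7500
edge 4: (20,11)→(18.5,33.5)  cross = 20·33.5 − 18.5·11 = 466.5000; (r_i+r_j)·cross = 38.5·466.5000 = 17960.2500
edge 5: (18.5,33.5)→(2.5,35.5)  cross = 18.5·35.5 − 2.5·33.5 = 573.0000; (r_i+r_j)·cross = 21·573.0000 = 12033.0000
edge 6: (2.5,35.5)→(1.5,31)  cross = 2.5·31 − 1.5·35.5 = 24.2500; (r_i+r_j)·cross = 4·24.2500 = 97.0000
Σcross = 979.2500 → A = |Σcross|/2 = 489.6250 mm²
Σ(r_i+r_j)·cross = 34053.0000 → first moment M = |Σ|/6 = 5675.5000
R_c = M/A = 5675.5000/489.6250 = 11.5915 mm
θ = 58° = 1.012291 rad
V = θ·R_c·A = 1.012291·11.5915·489.6250 = 5745.257 mm³

Volume = 5745.257 mm³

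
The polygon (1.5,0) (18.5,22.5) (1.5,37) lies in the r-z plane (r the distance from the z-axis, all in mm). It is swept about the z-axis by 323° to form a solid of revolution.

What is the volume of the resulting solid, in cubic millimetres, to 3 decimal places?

Profile (r,z), 3 vertices: (1.5,0) (18.5,22.5) (1.5,37)
edge 0: (1.5,0)→(18.5,22.5)  cross = 1.5·22.5 − 18.5·0 = 33.7500; (r_i+r_j)·cross = 20·33.7500 = 675.0000
edge 1: (18.5,22.5)→(1.5,37)  cross = 18.5·37 − 1.5·22.5 = 650.7500; (r_i+r_j)·cross = 20·650.7500 = 13015.0000
edge 2: (1.5,37)→(1.5,0)  cross = 1.5·0 − 1.5·37 = -55.5000; (r_i+r_j)·cross = 3·-55.5000 = -166.5000
Σcross = 629.0000 → A = |Σcross|/2 = 314.5000 mm²
Σ(r_i+r_j)·cross = 13523.5000 → first moment M = |Σ|/6 = 2253.9167
R_c = M/A = 2253.9167/314.5000 = 7.1667 mm
θ = 323° = 5.637413 rad
V = θ·R_c·A = 5.637413·7.1667·314.5000 = 12706.260 mm³

Volume = 12706.260 mm³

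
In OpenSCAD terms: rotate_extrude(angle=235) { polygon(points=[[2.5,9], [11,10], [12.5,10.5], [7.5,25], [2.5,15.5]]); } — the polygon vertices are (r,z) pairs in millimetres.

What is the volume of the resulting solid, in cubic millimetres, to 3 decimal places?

Volume = 2672.143 mm³

Profile (r,z), 5 vertices: (2.5,9) (11,10) (12.5,10.5) (7.5,25) (2.5,15.5)
edge 0: (2.5,9)→(11,10)  cross = 2.5·10 − 11·9 = -74.0000; (r_i+r_j)·cross = 13.5·-74.0000 = -999.0000
edge 1: (11,10)→(12.5,10.5)  cross = 11·10.5 − 12.5·10 = -9.5000; (r_i+r_j)·cross = 23.5·-9.5000 = -223.2500
edge 2: (12.5,10.5)→(7.5,25)  cross = 12.5·25 − 7.5·10.5 = 233.7500; (r_i+r_j)·cross = 20·233.7500 = 4675.0000
edge 3: (7.5,25)→(2.5,15.5)  cross = 7.5·15.5 − 2.5·25 = 53.7500; (r_i+r_j)·cross = 10·53.7500 = 537.5000
edge 4: (2.5,15.5)→(2.5,9)  cross = 2.5·9 − 2.5·15.5 = -16.2500; (r_i+r_j)·cross = 5·-16.2500 = -81.2500
Σcross = 187.7500 → A = |Σcross|/2 = 93.8750 mm²
Σ(r_i+r_j)·cross = 3909.0000 → first moment M = |Σ|/6 = 651.5000
R_c = M/A = 651.5000/93.8750 = 6.9401 mm
θ = 235° = 4.101524 rad
V = θ·R_c·A = 4.101524·6.9401·93.8750 = 2672.143 mm³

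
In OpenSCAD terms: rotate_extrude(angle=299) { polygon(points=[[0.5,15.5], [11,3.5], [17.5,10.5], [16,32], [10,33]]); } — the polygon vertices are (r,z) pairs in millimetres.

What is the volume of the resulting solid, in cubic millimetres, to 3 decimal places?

Volume = 17046.995 mm³

Profile (r,z), 5 vertices: (0.5,15.5) (11,3.5) (17.5,10.5) (16,32) (10,33)
edge 0: (0.5,15.5)→(11,3.5)  cross = 0.5·3.5 − 11·15.5 = -168.7500; (r_i+r_j)·cross = 11.5·-168.7500 = -1940.6250
edge 1: (11,3.5)→(17.5,10.5)  cross = 11·10.5 − 17.5·3.5 = 54.2500; (r_i+r_j)·cross = 28.5·54.2500 = 1546.1250
edge 2: (17.5,10.5)→(16,32)  cross = 17.5·32 − 16·10.5 = 392.0000; (r_i+r_j)·cross = 33.5·392.0000 = 13132.0000
edge 3: (16,32)→(10,33)  cross = 16·33 − 10·32 = 208.0000; (r_i+r_j)·cross = 26·208.0000 = 5408.0000
edge 4: (10,33)→(0.5,15.5)  cross = 10·15.5 − 0.5·33 = 138.5000; (r_i+r_j)·cross = 10.5·138.5000 = 1454.2500
Σcross = 624.0000 → A = |Σcross|/2 = 312.0000 mm²
Σ(r_i+r_j)·cross = 19599.7500 → first moment M = |Σ|/6 = 3266.6250
R_c = M/A = 3266.6250/312.0000 = 10.4700 mm
θ = 299° = 5.218534 rad
V = θ·R_c·A = 5.218534·10.4700·312.0000 = 17046.995 mm³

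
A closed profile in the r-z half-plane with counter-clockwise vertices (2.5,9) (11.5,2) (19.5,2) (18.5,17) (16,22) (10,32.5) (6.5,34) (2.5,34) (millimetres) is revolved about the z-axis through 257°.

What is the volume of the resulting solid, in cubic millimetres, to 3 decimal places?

Profile (r,z), 8 vertices: (2.5,9) (11.5,2) (19.5,2) (18.5,17) (16,22) (10,32.5) (6.5,34) (2.5,34)
edge 0: (2.5,9)→(11.5,2)  cross = 2.5·2 − 11.5·9 = -98.5000; (r_i+r_j)·cross = 14·-98.5000 = -1379.0000
edge 1: (11.5,2)→(19.5,2)  cross = 11.5·2 − 19.5·2 = -16.0000; (r_i+r_j)·cross = 31·-16.0000 = -496.0000
edge 2: (19.5,2)→(18.5,17)  cross = 19.5·17 − 18.5·2 = 294.5000; (r_i+r_j)·cross = 38·294.5000 = 11191.0000
edge 3: (18.5,17)→(16,22)  cross = 18.5·22 − 16·17 = 135.0000; (r_i+r_j)·cross = 34.5·135.0000 = 4657.5000
edge 4: (16,22)→(10,32.5)  cross = 16·32.5 − 10·22 = 300.0000; (r_i+r_j)·cross = 26·300.0000 = 7800.0000
edge 5: (10,32.5)→(6.5,34)  cross = 10·34 − 6.5·32.5 = 128.7500; (r_i+r_j)·cross = 16.5·128.7500 = 2124.3750
edge 6: (6.5,34)→(2.5,34)  cross = 6.5·34 − 2.5·34 = 136.0000; (r_i+r_j)·cross = 9·136.0000 = 1224.0000
edge 7: (2.5,34)→(2.5,9)  cross = 2.5·9 − 2.5·34 = -62.5000; (r_i+r_j)·cross = 5·-62.5000 = -312.5000
Σcross = 817.2500 → A = |Σcross|/2 = 408.6250 mm²
Σ(r_i+r_j)·cross = 24809.3750 → first moment M = |Σ|/6 = 4134.8958
R_c = M/A = 4134.8958/408.6250 = 10.1190 mm
θ = 257° = 4.485496 rad
V = θ·R_c·A = 4.485496·10.1190·408.6250 = 18547.059 mm³

Volume = 18547.059 mm³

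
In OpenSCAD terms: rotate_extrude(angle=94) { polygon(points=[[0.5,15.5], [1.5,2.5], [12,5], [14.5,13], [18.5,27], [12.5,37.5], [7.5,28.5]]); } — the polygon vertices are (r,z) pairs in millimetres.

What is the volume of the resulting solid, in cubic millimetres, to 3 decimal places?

Volume = 5525.504 mm³

Profile (r,z), 7 vertices: (0.5,15.5) (1.5,2.5) (12,5) (14.5,13) (18.5,27) (12.5,37.5) (7.5,28.5)
edge 0: (0.5,15.5)→(1.5,2.5)  cross = 0.5·2.5 − 1.5·15.5 = -22.0000; (r_i+r_j)·cross = 2·-22.0000 = -44.0000
edge 1: (1.5,2.5)→(12,5)  cross = 1.5·5 − 12·2.5 = -22.5000; (r_i+r_j)·cross = 13.5·-22.5000 = -303.7500
edge 2: (12,5)→(14.5,13)  cross = 12·13 − 14.5·5 = 83.5000; (r_i+r_j)·cross = 26.5·83.5000 = 2212.7500
edge 3: (14.5,13)→(18.5,27)  cross = 14.5·27 − 18.5·13 = 151.0000; (r_i+r_j)·cross = 33·151.0000 = 4983.0000
edge 4: (18.5,27)→(12.5,37.5)  cross = 18.5·37.5 − 12.5·27 = 356.2500; (r_i+r_j)·cross = 31·356.2500 = 11043.7500
edge 5: (12.5,37.5)→(7.5,28.5)  cross = 12.5·28.5 − 7.5·37.5 = 75.0000; (r_i+r_j)·cross = 20·75.0000 = 1500.0000
edge 6: (7.5,28.5)→(0.5,15.5)  cross = 7.5·15.5 − 0.5·28.5 = 102.0000; (r_i+r_j)·cross = 8·102.0000 = 816.0000
Σcross = 723.2500 → A = |Σcross|/2 = 361.6250 mm²
Σ(r_i+r_j)·cross = 20207.7500 → first moment M = |Σ|/6 = 3367.9583
R_c = M/A = 3367.9583/361.6250 = 9.3134 mm
θ = 94° = 1.640609 rad
V = θ·R_c·A = 1.640609·9.3134·361.6250 = 5525.504 mm³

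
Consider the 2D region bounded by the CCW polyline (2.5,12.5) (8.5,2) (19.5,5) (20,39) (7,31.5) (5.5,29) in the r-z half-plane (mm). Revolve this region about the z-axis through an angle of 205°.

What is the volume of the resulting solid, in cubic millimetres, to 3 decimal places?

Volume = 20903.952 mm³

Profile (r,z), 6 vertices: (2.5,12.5) (8.5,2) (19.5,5) (20,39) (7,31.5) (5.5,29)
edge 0: (2.5,12.5)→(8.5,2)  cross = 2.5·2 − 8.5·12.5 = -101.2500; (r_i+r_j)·cross = 11·-101.2500 = -1113.7500
edge 1: (8.5,2)→(19.5,5)  cross = 8.5·5 − 19.5·2 = 3.5000; (r_i+r_j)·cross = 28·3.5000 = 98.0000
edge 2: (19.5,5)→(20,39)  cross = 19.5·39 − 20·5 = 660.5000; (r_i+r_j)·cross = 39.5·660.5000 = 26089.7500
edge 3: (20,39)→(7,31.5)  cross = 20·31.5 − 7·39 = 357.0000; (r_i+r_j)·cross = 27·357.0000 = 9639.0000
edge 4: (7,31.5)→(5.5,29)  cross = 7·29 − 5.5·31.5 = 29.7500; (r_i+r_j)·cross = 12.5·29.7500 = 371.8750
edge 5: (5.5,29)→(2.5,12.5)  cross = 5.5·12.5 − 2.5·29 = -3.7500; (r_i+r_j)·cross = 8·-3.7500 = -30.0000
Σcross = 945.7500 → A = |Σcross|/2 = 472.8750 mm²
Σ(r_i+r_j)·cross = 35054.8750 → first moment M = |Σ|/6 = 5842.4792
R_c = M/A = 5842.4792/472.8750 = 12.3552 mm
θ = 205° = 3.577925 rad
V = θ·R_c·A = 3.577925·12.3552·472.8750 = 20903.952 mm³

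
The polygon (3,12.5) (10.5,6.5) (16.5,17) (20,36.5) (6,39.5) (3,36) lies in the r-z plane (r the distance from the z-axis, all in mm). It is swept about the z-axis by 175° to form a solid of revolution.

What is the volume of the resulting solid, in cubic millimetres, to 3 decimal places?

Profile (r,z), 6 vertices: (3,12.5) (10.5,6.5) (16.5,17) (20,36.5) (6,39.5) (3,36)
edge 0: (3,12.5)→(10.5,6.5)  cross = 3·6.5 − 10.5·12.5 = -111.7500; (r_i+r_j)·cross = 13.5·-111.7500 = -1508.6250
edge 1: (10.5,6.5)→(16.5,17)  cross = 10.5·17 − 16.5·6.5 = 71.2500; (r_i+r_j)·cross = 27·71.2500 = 1923.7500
edge 2: (16.5,17)→(20,36.5)  cross = 16.5·36.5 − 20·17 = 262.2500; (r_i+r_j)·cross = 36.5·262.2500 = 9572.1250
edge 3: (20,36.5)→(6,39.5)  cross = 20·39.5 − 6·36.5 = 571.0000; (r_i+r_j)·cross = 26·571.0000 = 14846.0000
edge 4: (6,39.5)→(3,36)  cross = 6·36 − 3·39.5 = 97.5000; (r_i+r_j)·cross = 9·97.5000 = 877.5000
edge 5: (3,36)→(3,12.5)  cross = 3·12.5 − 3·36 = -70.5000; (r_i+r_j)·cross = 6·-70.5000 = -423.0000
Σcross = 819.7500 → A = |Σcross|/2 = 409.8750 mm²
Σ(r_i+r_j)·cross = 25287.7500 → first moment M = |Σ|/6 = 4214.6250
R_c = M/A = 4214.6250/409.8750 = 10.2827 mm
θ = 175° = 3.054326 rad
V = θ·R_c·A = 3.054326·10.2827·409.8750 = 12872.840 mm³

Volume = 12872.840 mm³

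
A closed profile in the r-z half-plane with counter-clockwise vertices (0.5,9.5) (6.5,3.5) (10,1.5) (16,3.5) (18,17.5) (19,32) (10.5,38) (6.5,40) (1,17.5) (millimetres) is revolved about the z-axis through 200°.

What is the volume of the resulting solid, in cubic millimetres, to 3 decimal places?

Profile (r,z), 9 vertices: (0.5,9.5) (6.5,3.5) (10,1.5) (16,3.5) (18,17.5) (19,32) (10.5,38) (6.5,40) (1,17.5)
edge 0: (0.5,9.5)→(6.5,3.5)  cross = 0.5·3.5 − 6.5·9.5 = -60.0000; (r_i+r_j)·cross = 7·-60.0000 = -420.0000
edge 1: (6.5,3.5)→(10,1.5)  cross = 6.5·1.5 − 10·3.5 = -25.2500; (r_i+r_j)·cross = 16.5·-25.2500 = -416.6250
edge 2: (10,1.5)→(16,3.5)  cross = 10·3.5 − 16·1.5 = 11.0000; (r_i+r_j)·cross = 26·11.0000 = 286.0000
edge 3: (16,3.5)→(18,17.5)  cross = 16·17.5 − 18·3.5 = 217.0000; (r_i+r_j)·cross = 34·217.0000 = 7378.0000
edge 4: (18,17.5)→(19,32)  cross = 18·32 − 19·17.5 = 243.5000; (r_i+r_j)·cross = 37·243.5000 = 9009.5000
edge 5: (19,32)→(10.5,38)  cross = 19·38 − 10.5·32 = 386.0000; (r_i+r_j)·cross = 29.5·386.0000 = 11387.0000
edge 6: (10.5,38)→(6.5,40)  cross = 10.5·40 − 6.5·38 = 173.0000; (r_i+r_j)·cross = 17·173.0000 = 2941.0000
edge 7: (6.5,40)→(1,17.5)  cross = 6.5·17.5 − 1·40 = 73.7500; (r_i+r_j)·cross = 7.5·73.7500 = 553.1250
edge 8: (1,17.5)→(0.5,9.5)  cross = 1·9.5 − 0.5·17.5 = 0.7500; (r_i+r_j)·cross = 1.5·0.7500 = 1.1250
Σcross = 1019.7500 → A = |Σcross|/2 = 509.8750 mm²
Σ(r_i+r_j)·cross = 30719.1250 → first moment M = |Σ|/6 = 5119.8542
R_c = M/A = 5119.8542/509.8750 = 10.0414 mm
θ = 200° = 3.490659 rad
V = θ·R_c·A = 3.490659·10.0414·509.8750 = 17871.662 mm³

Volume = 17871.662 mm³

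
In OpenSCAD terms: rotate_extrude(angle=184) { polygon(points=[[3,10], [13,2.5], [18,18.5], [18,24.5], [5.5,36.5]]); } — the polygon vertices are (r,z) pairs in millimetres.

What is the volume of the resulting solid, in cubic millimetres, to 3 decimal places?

Profile (r,z), 5 vertices: (3,10) (13,2.5) (18,18.5) (18,24.5) (5.5,36.5)
edge 0: (3,10)→(13,2.5)  cross = 3·2.5 − 13·10 = -122.5000; (r_i+r_j)·cross = 16·-122.5000 = -1960.0000
edge 1: (13,2.5)→(18,18.5)  cross = 13·18.5 − 18·2.5 = 195.5000; (r_i+r_j)·cross = 31·195.5000 = 6060.5000
edge 2: (18,18.5)→(18,24.5)  cross = 18·24.5 − 18·18.5 = 108.0000; (r_i+r_j)·cross = 36·108.0000 = 3888.0000
edge 3: (18,24.5)→(5.5,36.5)  cross = 18·36.5 − 5.5·24.5 = 522.2500; (r_i+r_j)·cross = 23.5·522.2500 = 12272.8750
edge 4: (5.5,36.5)→(3,10)  cross = 5.5·10 − 3·36.5 = -54.5000; (r_i+r_j)·cross = 8.5·-54.5000 = -463.2500
Σcross = 648.7500 → A = |Σcross|/2 = 324.3750 mm²
Σ(r_i+r_j)·cross = 19798.1250 → first moment M = |Σ|/6 = 3299.6875
R_c = M/A = 3299.6875/324.3750 = 10.1724 mm
θ = 184° = 3.211406 rad
V = θ·R_c·A = 3.211406·10.1724·324.3750 = 10596.636 mm³

Volume = 10596.636 mm³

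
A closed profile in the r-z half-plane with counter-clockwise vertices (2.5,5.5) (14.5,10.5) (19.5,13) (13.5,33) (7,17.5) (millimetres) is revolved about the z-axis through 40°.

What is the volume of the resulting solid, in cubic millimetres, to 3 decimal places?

Profile (r,z), 5 vertices: (2.5,5.5) (14.5,10.5) (19.5,13) (13.5,33) (7,17.5)
edge 0: (2.5,5.5)→(14.5,10.5)  cross = 2.5·10.5 − 14.5·5.5 = -53.5000; (r_i+r_j)·cross = 17·-53.5000 = -909.5000
edge 1: (14.5,10.5)→(19.5,13)  cross = 14.5·13 − 19.5·10.5 = -16.2500; (r_i+r_j)·cross = 34·-16.2500 = -552.5000
edge 2: (19.5,13)→(13.5,33)  cross = 19.5·33 − 13.5·13 = 468.0000; (r_i+r_j)·cross = 33·468.0000 = 15444.0000
edge 3: (13.5,33)→(7,17.5)  cross = 13.5·17.5 − 7·33 = 5.2500; (r_i+r_j)·cross = 20.5·5.2500 = 107.6250
edge 4: (7,17.5)→(2.5,5.5)  cross = 7·5.5 − 2.5·17.5 = -5.2500; (r_i+r_j)·cross = 9.5·-5.2500 = -49.8750
Σcross = 398.2500 → A = |Σcross|/2 = 199.1250 mm²
Σ(r_i+r_j)·cross = 14039.7500 → first moment M = |Σ|/6 = 2339.9583
R_c = M/A = 2339.9583/199.1250 = 11.7512 mm
θ = 40° = 0.698132 rad
V = θ·R_c·A = 0.698132·11.7512·199.1250 = 1633.599 mm³

Volume = 1633.599 mm³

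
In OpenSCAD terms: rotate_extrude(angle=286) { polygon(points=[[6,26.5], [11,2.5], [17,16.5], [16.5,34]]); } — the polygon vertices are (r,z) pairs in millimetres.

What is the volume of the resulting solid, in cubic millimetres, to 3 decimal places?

Volume = 12214.755 mm³

Profile (r,z), 4 vertices: (6,26.5) (11,2.5) (17,16.5) (16.5,34)
edge 0: (6,26.5)→(11,2.5)  cross = 6·2.5 − 11·26.5 = -276.5000; (r_i+r_j)·cross = 17·-276.5000 = -4700.5000
edge 1: (11,2.5)→(17,16.5)  cross = 11·16.5 − 17·2.5 = 139.0000; (r_i+r_j)·cross = 28·139.0000 = 3892.0000
edge 2: (17,16.5)→(16.5,34)  cross = 17·34 − 16.5·16.5 = 305.7500; (r_i+r_j)·cross = 33.5·305.7500 = 10242.6250
edge 3: (16.5,34)→(6,26.5)  cross = 16.5·26.5 − 6·34 = 233.2500; (r_i+r_j)·cross = 22.5·233.2500 = 5248.1250
Σcross = 401.5000 → A = |Σcross|/2 = 200.7500 mm²
Σ(r_i+r_j)·cross = 14682.2500 → first moment M = |Σ|/6 = 2447.0417
R_c = M/A = 2447.0417/200.7500 = 12.1895 mm
θ = 286° = 4.991642 rad
V = θ·R_c·A = 4.991642·12.1895·200.7500 = 12214.755 mm³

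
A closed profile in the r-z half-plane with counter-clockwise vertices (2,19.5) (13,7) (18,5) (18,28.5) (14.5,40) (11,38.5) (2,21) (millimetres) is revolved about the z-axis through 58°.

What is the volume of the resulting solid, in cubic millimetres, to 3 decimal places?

Volume = 4170.512 mm³

Profile (r,z), 7 vertices: (2,19.5) (13,7) (18,5) (18,28.5) (14.5,40) (11,38.5) (2,21)
edge 0: (2,19.5)→(13,7)  cross = 2·7 − 13·19.5 = -239.5000; (r_i+r_j)·cross = 15·-239.5000 = -3592.5000
edge 1: (13,7)→(18,5)  cross = 13·5 − 18·7 = -61.0000; (r_i+r_j)·cross = 31·-61.0000 = -1891.0000
edge 2: (18,5)→(18,28.5)  cross = 18·28.5 − 18·5 = 423.0000; (r_i+r_j)·cross = 36·423.0000 = 15228.0000
edge 3: (18,28.5)→(14.5,40)  cross = 18·40 − 14.5·28.5 = 306.7500; (r_i+r_j)·cross = 32.5·306.7500 = 9969.3750
edge 4: (14.5,40)→(11,38.5)  cross = 14.5·38.5 − 11·40 = 118.2500; (r_i+r_j)·cross = 25.5·118.2500 = 3015.3750
edge 5: (11,38.5)→(2,21)  cross = 11·21 − 2·38.5 = 154.0000; (r_i+r_j)·cross = 13·154.0000 = 2002.0000
edge 6: (2,21)→(2,19.5)  cross = 2·19.5 − 2·21 = -3.0000; (r_i+r_j)·cross = 4·-3.0000 = -12.0000
Σcross = 698.5000 → A = |Σcross|/2 = 349.2500 mm²
Σ(r_i+r_j)·cross = 24719.2500 → first moment M = |Σ|/6 = 4119.8750
R_c = M/A = 4119.8750/349.2500 = 11.7963 mm
θ = 58° = 1.012291 rad
V = θ·R_c·A = 1.012291·11.7963·349.2500 = 4170.512 mm³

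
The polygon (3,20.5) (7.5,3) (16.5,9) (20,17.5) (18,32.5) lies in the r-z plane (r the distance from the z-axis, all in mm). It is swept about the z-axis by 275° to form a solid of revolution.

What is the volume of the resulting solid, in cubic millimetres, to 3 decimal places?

Volume = 17049.176 mm³

Profile (r,z), 5 vertices: (3,20.5) (7.5,3) (16.5,9) (20,17.5) (18,32.5)
edge 0: (3,20.5)→(7.5,3)  cross = 3·3 − 7.5·20.5 = -144.7500; (r_i+r_j)·cross = 10.5·-144.7500 = -1519.8750
edge 1: (7.5,3)→(16.5,9)  cross = 7.5·9 − 16.5·3 = 18.0000; (r_i+r_j)·cross = 24·18.0000 = 432.0000
edge 2: (16.5,9)→(20,17.5)  cross = 16.5·17.5 − 20·9 = 108.7500; (r_i+r_j)·cross = 36.5·108.7500 = 3969.3750
edge 3: (20,17.5)→(18,32.5)  cross = 20·32.5 − 18·17.5 = 335.0000; (r_i+r_j)·cross = 38·335.0000 = 12730.0000
edge 4: (18,32.5)→(3,20.5)  cross = 18·20.5 − 3·32.5 = 271.5000; (r_i+r_j)·cross = 21·271.5000 = 5701.5000
Σcross = 588.5000 → A = |Σcross|/2 = 294.2500 mm²
Σ(r_i+r_j)·cross = 21313.0000 → first moment M = |Σ|/6 = 3552.1667
R_c = M/A = 3552.1667/294.2500 = 12.0719 mm
θ = 275° = 4.799655 rad
V = θ·R_c·A = 4.799655·12.0719·294.2500 = 17049.176 mm³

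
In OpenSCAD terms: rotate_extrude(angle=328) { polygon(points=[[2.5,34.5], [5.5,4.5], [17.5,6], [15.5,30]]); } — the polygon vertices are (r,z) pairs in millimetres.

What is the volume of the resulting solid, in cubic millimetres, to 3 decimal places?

Volume = 19131.165 mm³

Profile (r,z), 4 vertices: (2.5,34.5) (5.5,4.5) (17.5,6) (15.5,30)
edge 0: (2.5,34.5)→(5.5,4.5)  cross = 2.5·4.5 − 5.5·34.5 = -178.5000; (r_i+r_j)·cross = 8·-178.5000 = -1428.0000
edge 1: (5.5,4.5)→(17.5,6)  cross = 5.5·6 − 17.5·4.5 = -45.7500; (r_i+r_j)·cross = 23·-45.7500 = -1052.2500
edge 2: (17.5,6)→(15.5,30)  cross = 17.5·30 − 15.5·6 = 432.0000; (r_i+r_j)·cross = 33·432.0000 = 14256.0000
edge 3: (15.5,30)→(2.5,34.5)  cross = 15.5·34.5 − 2.5·30 = 459.7500; (r_i+r_j)·cross = 18·459.7500 = 8275.5000
Σcross = 667.5000 → A = |Σcross|/2 = 333.7500 mm²
Σ(r_i+r_j)·cross = 20051.2500 → first moment M = |Σ|/6 = 3341.8750
R_c = M/A = 3341.8750/333.7500 = 10.0131 mm
θ = 328° = 5.724680 rad
V = θ·R_c·A = 5.724680·10.0131·333.7500 = 19131.165 mm³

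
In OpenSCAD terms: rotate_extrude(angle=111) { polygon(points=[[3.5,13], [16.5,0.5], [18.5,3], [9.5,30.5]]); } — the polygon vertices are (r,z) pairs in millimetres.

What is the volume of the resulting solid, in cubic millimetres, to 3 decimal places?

Profile (r,z), 4 vertices: (3.5,13) (16.5,0.5) (18.5,3) (9.5,30.5)
edge 0: (3.5,13)→(16.5,0.5)  cross = 3.5·0.5 − 16.5·13 = -212.7500; (r_i+r_j)·cross = 20·-212.7500 = -4255.0000
edge 1: (16.5,0.5)→(18.5,3)  cross = 16.5·3 − 18.5·0.5 = 40.2500; (r_i+r_j)·cross = 35·40.2500 = 1408.7500
edge 2: (18.5,3)→(9.5,30.5)  cross = 18.5·30.5 − 9.5·3 = 535.7500; (r_i+r_j)·cross = 28·535.7500 = 15001.0000
edge 3: (9.5,30.5)→(3.5,13)  cross = 9.5·13 − 3.5·30.5 = 16.7500; (r_i+r_j)·cross = 13·16.7500 = 217.7500
Σcross = 380.0000 → A = |Σcross|/2 = 190.0000 mm²
Σ(r_i+r_j)·cross = 12372.5000 → first moment M = |Σ|/6 = 2062.0833
R_c = M/A = 2062.0833/190.0000 = 10.8531 mm
θ = 111° = 1.937315 rad
V = θ·R_c·A = 1.937315·10.8531·190.0000 = 3994.906 mm³

Volume = 3994.906 mm³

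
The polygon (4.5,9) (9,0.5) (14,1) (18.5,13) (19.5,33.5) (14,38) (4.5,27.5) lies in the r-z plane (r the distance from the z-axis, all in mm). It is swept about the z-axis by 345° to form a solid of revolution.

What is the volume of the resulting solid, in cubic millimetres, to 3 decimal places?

Profile (r,z), 7 vertices: (4.5,9) (9,0.5) (14,1) (18.5,13) (19.5,33.5) (14,38) (4.5,27.5)
edge 0: (4.5,9)→(9,0.5)  cross = 4.5·0.5 − 9·9 = -78.7500; (r_i+r_j)·cross = 13.5·-78.7500 = -1063.1250
edge 1: (9,0.5)→(14,1)  cross = 9·1 − 14·0.5 = 2.0000; (r_i+r_j)·cross = 23·2.0000 = 46.0000
edge 2: (14,1)→(18.5,13)  cross = 14·13 − 18.5·1 = 163.5000; (r_i+r_j)·cross = 32.5·163.5000 = 5313.7500
edge 3: (18.5,13)→(19.5,33.5)  cross = 18.5·33.5 − 19.5·13 = 366.2500; (r_i+r_j)·cross = 38·366.2500 = 13917.5000
edge 4: (19.5,33.5)→(14,38)  cross = 19.5·38 − 14·33.5 = 272.0000; (r_i+r_j)·cross = 33.5·272.0000 = 9112.0000
edge 5: (14,38)→(4.5,27.5)  cross = 14·27.5 − 4.5·38 = 214.0000; (r_i+r_j)·cross = 18.5·214.0000 = 3959.0000
edge 6: (4.5,27.5)→(4.5,9)  cross = 4.5·9 − 4.5·27.5 = -83.2500; (r_i+r_j)·cross = 9·-83.2500 = -749.2500
Σcross = 855.7500 → A = |Σcross|/2 = 427.8750 mm²
Σ(r_i+r_j)·cross = 30535.8750 → first moment M = |Σ|/6 = 5089.3125
R_c = M/A = 5089.3125/427.8750 = 11.8944 mm
θ = 345° = 6.021386 rad
V = θ·R_c·A = 6.021386·11.8944·427.8750 = 30644.715 mm³

Volume = 30644.715 mm³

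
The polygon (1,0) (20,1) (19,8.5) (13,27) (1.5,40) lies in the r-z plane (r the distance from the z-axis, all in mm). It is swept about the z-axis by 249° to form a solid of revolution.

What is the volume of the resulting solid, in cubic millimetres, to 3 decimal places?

Profile (r,z), 5 vertices: (1,0) (20,1) (19,8.5) (13,27) (1.5,40)
edge 0: (1,0)→(20,1)  cross = 1·1 − 20·0 = 1.0000; (r_i+r_j)·cross = 21·1.0000 = 21.0000
edge 1: (20,1)→(19,8.5)  cross = 20·8.5 − 19·1 = 151.0000; (r_i+r_j)·cross = 39·151.0000 = 5889.0000
edge 2: (19,8.5)→(13,27)  cross = 19·27 − 13·8.5 = 402.5000; (r_i+r_j)·cross = 32·402.5000 = 12880.0000
edge 3: (13,27)→(1.5,40)  cross = 13·40 − 1.5·27 = 479.5000; (r_i+r_j)·cross = 14.5·479.5000 = 6952.7500
edge 4: (1.5,40)→(1,0)  cross = 1.5·0 − 1·40 = -40.0000; (r_i+r_j)·cross = 2.5·-40.0000 = -100.0000
Σcross = 994.0000 → A = |Σcross|/2 = 497.0000 mm²
Σ(r_i+r_j)·cross = 25642.7500 → first moment M = |Σ|/6 = 4273.7917
R_c = M/A = 4273.7917/497.0000 = 8.5992 mm
θ = 249° = 4.345870 rad
V = θ·R_c·A = 4.345870·8.5992·497.0000 = 18573.342 mm³

Volume = 18573.342 mm³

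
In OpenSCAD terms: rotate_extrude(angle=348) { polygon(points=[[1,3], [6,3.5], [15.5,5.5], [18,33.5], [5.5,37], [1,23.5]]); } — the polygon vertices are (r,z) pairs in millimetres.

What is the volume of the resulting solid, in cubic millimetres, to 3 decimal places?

Profile (r,z), 6 vertices: (1,3) (6,3.5) (15.5,5.5) (18,33.5) (5.5,37) (1,23.5)
edge 0: (1,3)→(6,3.5)  cross = 1·3.5 − 6·3 = -14.5000; (r_i+r_j)·cross = 7·-14.5000 = -101.5000
edge 1: (6,3.5)→(15.5,5.5)  cross = 6·5.5 − 15.5·3.5 = -21.2500; (r_i+r_j)·cross = 21.5·-21.2500 = -456.8750
edge 2: (15.5,5.5)→(18,33.5)  cross = 15.5·33.5 − 18·5.5 = 420.2500; (r_i+r_j)·cross = 33.5·420.2500 = 14078.3750
edge 3: (18,33.5)→(5.5,37)  cross = 18·37 − 5.5·33.5 = 481.7500; (r_i+r_j)·cross = 23.5·481.7500 = 11321.1250
edge 4: (5.5,37)→(1,23.5)  cross = 5.5·23.5 − 1·37 = 92.2500; (r_i+r_j)·cross = 6.5·92.2500 = 599.6250
edge 5: (1,23.5)→(1,3)  cross = 1·3 − 1·23.5 = -20.5000; (r_i+r_j)·cross = 2·-20.5000 = -41.0000
Σcross = 938.0000 → A = |Σcross|/2 = 469.0000 mm²
Σ(r_i+r_j)·cross = 25399.7500 → first moment M = |Σ|/6 = 4233.2917
R_c = M/A = 4233.2917/469.0000 = 9.0262 mm
θ = 348° = 6.073746 rad
V = θ·R_c·A = 6.073746·9.0262·469.0000 = 25711.937 mm³

Volume = 25711.937 mm³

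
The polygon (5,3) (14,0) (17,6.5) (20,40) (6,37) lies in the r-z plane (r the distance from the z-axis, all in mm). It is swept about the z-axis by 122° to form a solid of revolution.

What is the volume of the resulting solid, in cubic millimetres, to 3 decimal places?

Volume = 11901.377 mm³

Profile (r,z), 5 vertices: (5,3) (14,0) (17,6.5) (20,40) (6,37)
edge 0: (5,3)→(14,0)  cross = 5·0 − 14·3 = -42.0000; (r_i+r_j)·cross = 19·-42.0000 = -798.0000
edge 1: (14,0)→(17,6.5)  cross = 14·6.5 − 17·0 = 91.0000; (r_i+r_j)·cross = 31·91.0000 = 2821.0000
edge 2: (17,6.5)→(20,40)  cross = 17·40 − 20·6.5 = 550.0000; (r_i+r_j)·cross = 37·550.0000 = 20350.0000
edge 3: (20,40)→(6,37)  cross = 20·37 − 6·40 = 500.0000; (r_i+r_j)·cross = 26·500.0000 = 13000.0000
edge 4: (6,37)→(5,3)  cross = 6·3 − 5·37 = -167.0000; (r_i+r_j)·cross = 11·-167.0000 = -1837.0000
Σcross = 932.0000 → A = |Σcross|/2 = 466.0000 mm²
Σ(r_i+r_j)·cross = 33536.0000 → first moment M = |Σ|/6 = 5589.3333
R_c = M/A = 5589.3333/466.0000 = 11.9943 mm
θ = 122° = 2.129302 rad
V = θ·R_c·A = 2.129302·11.9943·466.0000 = 11901.377 mm³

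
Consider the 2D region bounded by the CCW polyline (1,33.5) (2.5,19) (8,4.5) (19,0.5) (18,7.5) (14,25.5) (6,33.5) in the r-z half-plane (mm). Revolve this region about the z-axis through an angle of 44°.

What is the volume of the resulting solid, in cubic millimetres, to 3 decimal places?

Volume = 2541.258 mm³

Profile (r,z), 7 vertices: (1,33.5) (2.5,19) (8,4.5) (19,0.5) (18,7.5) (14,25.5) (6,33.5)
edge 0: (1,33.5)→(2.5,19)  cross = 1·19 − 2.5·33.5 = -64.7500; (r_i+r_j)·cross = 3.5·-64.7500 = -226.6250
edge 1: (2.5,19)→(8,4.5)  cross = 2.5·4.5 − 8·19 = -140.7500; (r_i+r_j)·cross = 10.5·-140.7500 = -1477.8750
edge 2: (8,4.5)→(19,0.5)  cross = 8·0.5 − 19·4.5 = -81.5000; (r_i+r_j)·cross = 27·-81.5000 = -2200.5000
edge 3: (19,0.5)→(18,7.5)  cross = 19·7.5 − 18·0.5 = 133.5000; (r_i+r_j)·cross = 37·133.5000 = 4939.5000
edge 4: (18,7.5)→(14,25.5)  cross = 18·25.5 − 14·7.5 = 354.0000; (r_i+r_j)·cross = 32·354.0000 = 11328.0000
edge 5: (14,25.5)→(6,33.5)  cross = 14·33.5 − 6·25.5 = 316.0000; (r_i+r_j)·cross = 20·316.0000 = 6320.0000
edge 6: (6,33.5)→(1,33.5)  cross = 6·33.5 − 1·33.5 = 167.5000; (r_i+r_j)·cross = 7·167.5000 = 1172.5000
Σcross = 684.0000 → A = |Σcross|/2 = 342.0000 mm²
Σ(r_i+r_j)·cross = 19855.0000 → first moment M = |Σ|/6 = 3309.1667
R_c = M/A = 3309.1667/342.0000 = 9.6759 mm
θ = 44° = 0.767945 rad
V = θ·R_c·A = 0.767945·9.6759·342.0000 = 2541.258 mm³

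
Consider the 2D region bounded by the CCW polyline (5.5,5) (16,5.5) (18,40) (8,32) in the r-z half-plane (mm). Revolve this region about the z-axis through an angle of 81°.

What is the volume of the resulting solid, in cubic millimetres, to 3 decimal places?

Volume = 5217.645 mm³

Profile (r,z), 4 vertices: (5.5,5) (16,5.5) (18,40) (8,32)
edge 0: (5.5,5)→(16,5.5)  cross = 5.5·5.5 − 16·5 = -49.7500; (r_i+r_j)·cross = 21.5·-49.7500 = -1069.6250
edge 1: (16,5.5)→(18,40)  cross = 16·40 − 18·5.5 = 541.0000; (r_i+r_j)·cross = 34·541.0000 = 18394.0000
edge 2: (18,40)→(8,32)  cross = 18·32 − 8·40 = 256.0000; (r_i+r_j)·cross = 26·256.0000 = 6656.0000
edge 3: (8,32)→(5.5,5)  cross = 8·5 − 5.5·32 = -136.0000; (r_i+r_j)·cross = 13.5·-136.0000 = -1836.0000
Σcross = 611.2500 → A = |Σcross|/2 = 305.6250 mm²
Σ(r_i+r_j)·cross = 22144.3750 → first moment M = |Σ|/6 = 3690.7292
R_c = M/A = 3690.7292/305.6250 = 12.0760 mm
θ = 81° = 1.413717 rad
V = θ·R_c·A = 1.413717·12.0760·305.6250 = 5217.645 mm³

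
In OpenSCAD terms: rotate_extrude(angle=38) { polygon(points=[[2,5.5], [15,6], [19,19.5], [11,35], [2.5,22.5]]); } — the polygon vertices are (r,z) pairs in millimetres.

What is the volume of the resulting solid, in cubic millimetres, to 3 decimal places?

Volume = 2255.504 mm³

Profile (r,z), 5 vertices: (2,5.5) (15,6) (19,19.5) (11,35) (2.5,22.5)
edge 0: (2,5.5)→(15,6)  cross = 2·6 − 15·5.5 = -70.5000; (r_i+r_j)·cross = 17·-70.5000 = -1198.5000
edge 1: (15,6)→(19,19.5)  cross = 15·19.5 − 19·6 = 178.5000; (r_i+r_j)·cross = 34·178.5000 = 6069.0000
edge 2: (19,19.5)→(11,35)  cross = 19·35 − 11·19.5 = 450.5000; (r_i+r_j)·cross = 30·450.5000 = 13515.0000
edge 3: (11,35)→(2.5,22.5)  cross = 11·22.5 − 2.5·35 = 160.0000; (r_i+r_j)·cross = 13.5·160.0000 = 2160.0000
edge 4: (2.5,22.5)→(2,5.5)  cross = 2.5·5.5 − 2·22.5 = -31.2500; (r_i+r_j)·cross = 4.5·-31.2500 = -140.6250
Σcross = 687.2500 → A = |Σcross|/2 = 343.6250 mm²
Σ(r_i+r_j)·cross = 20404.8750 → first moment M = |Σ|/6 = 3400.8125
R_c = M/A = 3400.8125/343.6250 = 9.8969 mm
θ = 38° = 0.663225 rad
V = θ·R_c·A = 0.663225·9.8969·343.6250 = 2255.504 mm³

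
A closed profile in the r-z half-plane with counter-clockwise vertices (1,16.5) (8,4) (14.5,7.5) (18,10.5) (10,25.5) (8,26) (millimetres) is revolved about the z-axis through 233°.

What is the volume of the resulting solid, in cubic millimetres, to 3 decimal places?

Profile (r,z), 6 vertices: (1,16.5) (8,4) (14.5,7.5) (18,10.5) (10,25.5) (8,26)
edge 0: (1,16.5)→(8,4)  cross = 1·4 − 8·16.5 = -128.0000; (r_i+r_j)·cross = 9·-128.0000 = -1152.0000
edge 1: (8,4)→(14.5,7.5)  cross = 8·7.5 − 14.5·4 = 2.0000; (r_i+r_j)·cross = 22.5·2.0000 = 45.0000
edge 2: (14.5,7.5)→(18,10.5)  cross = 14.5·10.5 − 18·7.5 = 17.2500; (r_i+r_j)·cross = 32.5·17.2500 = 560.6250
edge 3: (18,10.5)→(10,25.5)  cross = 18·25.5 − 10·10.5 = 354.0000; (r_i+r_j)·cross = 28·354.0000 = 9912.0000
edge 4: (10,25.5)→(8,26)  cross = 10·26 − 8·25.5 = 56.0000; (r_i+r_j)·cross = 18·56.0000 = 1008.0000
edge 5: (8,26)→(1,16.5)  cross = 8·16.5 − 1·26 = 106.0000; (r_i+r_j)·cross = 9·106.0000 = 954.0000
Σcross = 407.2500 → A = |Σcross|/2 = 203.6250 mm²
Σ(r_i+r_j)·cross = 11327.6250 → first moment M = |Σ|/6 = 1887.9375
R_c = M/A = 1887.9375/203.6250 = 9.2716 mm
θ = 233° = 4.066617 rad
V = θ·R_c·A = 4.066617·9.2716·203.6250 = 7677.519 mm³

Volume = 7677.519 mm³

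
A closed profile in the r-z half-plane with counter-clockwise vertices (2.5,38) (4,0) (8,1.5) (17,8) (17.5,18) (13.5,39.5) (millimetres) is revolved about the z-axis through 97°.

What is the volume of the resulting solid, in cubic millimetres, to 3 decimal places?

Profile (r,z), 6 vertices: (2.5,38) (4,0) (8,1.5) (17,8) (17.5,18) (13.5,39.5)
edge 0: (2.5,38)→(4,0)  cross = 2.5·0 − 4·38 = -152.0000; (r_i+r_j)·cross = 6.5·-152.0000 = -988.0000
edge 1: (4,0)→(8,1.5)  cross = 4·1.5 − 8·0 = 6.0000; (r_i+r_j)·cross = 12·6.0000 = 72.0000
edge 2: (8,1.5)→(17,8)  cross = 8·8 − 17·1.5 = 38.5000; (r_i+r_j)·cross = 25·38.5000 = 962.5000
edge 3: (17,8)→(17.5,18)  cross = 17·18 − 17.5·8 = 166.0000; (r_i+r_j)·cross = 34.5·166.0000 = 5727.0000
edge 4: (17.5,18)→(13.5,39.5)  cross = 17.5·39.5 − 13.5·18 = 448.2500; (r_i+r_j)·cross = 31·448.2500 = 13895.7500
edge 5: (13.5,39.5)→(2.5,38)  cross = 13.5·38 − 2.5·39.5 = 414.2500; (r_i+r_j)·cross = 16·414.2500 = 6628.0000
Σcross = 921.0000 → A = |Σcross|/2 = 460.5000 mm²
Σ(r_i+r_j)·cross = 26297.2500 → first moment M = |Σ|/6 = 4382.8750
R_c = M/A = 4382.8750/460.5000 = 9.5176 mm
θ = 97° = 1.692969 rad
V = θ·R_c·A = 1.692969·9.5176·460.5000 = 7420.073 mm³

Volume = 7420.073 mm³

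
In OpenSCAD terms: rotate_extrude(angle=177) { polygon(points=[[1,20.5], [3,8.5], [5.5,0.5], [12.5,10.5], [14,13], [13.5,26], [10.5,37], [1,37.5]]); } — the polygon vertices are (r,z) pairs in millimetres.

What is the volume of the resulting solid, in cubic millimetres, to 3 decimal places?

Profile (r,z), 8 vertices: (1,20.5) (3,8.5) (5.5,0.5) (12.5,10.5) (14,13) (13.5,26) (10.5,37) (1,37.5)
edge 0: (1,20.5)→(3,8.5)  cross = 1·8.5 − 3·20.5 = -53.0000; (r_i+r_j)·cross = 4·-53.0000 = -212.0000
edge 1: (3,8.5)→(5.5,0.5)  cross = 3·0.5 − 5.5·8.5 = -45.2500; (r_i+r_j)·cross = 8.5·-45.2500 = -384.6250
edge 2: (5.5,0.5)→(12.5,10.5)  cross = 5.5·10.5 − 12.5·0.5 = 51.5000; (r_i+r_j)·cross = 18·51.5000 = 927.0000
edge 3: (12.5,10.5)→(14,13)  cross = 12.5·13 − 14·10.5 = 15.5000; (r_i+r_j)·cross = 26.5·15.5000 = 410.7500
edge 4: (14,13)→(13.5,26)  cross = 14·26 − 13.5·13 = 188.5000; (r_i+r_j)·cross = 27.5·188.5000 = 5183.7500
edge 5: (13.5,26)→(10.5,37)  cross = 13.5·37 − 10.5·26 = 226.5000; (r_i+r_j)·cross = 24·226.5000 = 5436.0000
edge 6: (10.5,37)→(1,37.5)  cross = 10.5·37.5 − 1·37 = 356.7500; (r_i+r_j)·cross = 11.5·356.7500 = 4102.6250
edge 7: (1,37.5)→(1,20.5)  cross = 1·20.5 − 1·37.5 = -17.0000; (r_i+r_j)·cross = 2·-17.0000 = -34.0000
Σcross = 723.5000 → A = |Σcross|/2 = 361.7500 mm²
Σ(r_i+r_j)·cross = 15429.5000 → first moment M = |Σ|/6 = 2571.5833
R_c = M/A = 2571.5833/361.7500 = 7.1087 mm
θ = 177° = 3.089233 rad
V = θ·R_c·A = 3.089233·7.1087·361.7500 = 7944.220 mm³

Volume = 7944.220 mm³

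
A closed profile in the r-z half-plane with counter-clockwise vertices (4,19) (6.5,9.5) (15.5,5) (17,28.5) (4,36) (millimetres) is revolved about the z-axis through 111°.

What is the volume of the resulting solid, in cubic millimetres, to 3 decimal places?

Profile (r,z), 5 vertices: (4,19) (6.5,9.5) (15.5,5) (17,28.5) (4,36)
edge 0: (4,19)→(6.5,9.5)  cross = 4·9.5 − 6.5·19 = -85.5000; (r_i+r_j)·cross = 10.5·-85.5000 = -897.7500
edge 1: (6.5,9.5)→(15.5,5)  cross = 6.5·5 − 15.5·9.5 = -114.7500; (r_i+r_j)·cross = 22·-114.7500 = -2524.5000
edge 2: (15.5,5)→(17,28.5)  cross = 15.5·28.5 − 17·5 = 356.7500; (r_i+r_j)·cross = 32.5·356.7500 = 11594.3750
edge 3: (17,28.5)→(4,36)  cross = 17·36 − 4·28.5 = 498.0000; (r_i+r_j)·cross = 21·498.0000 = 10458.0000
edge 4: (4,36)→(4,19)  cross = 4·19 − 4·36 = -68.0000; (r_i+r_j)·cross = 8·-68.0000 = -544.0000
Σcross = 586.5000 → A = |Σcross|/2 = 293.2500 mm²
Σ(r_i+r_j)·cross = 18086.1250 → first moment M = |Σ|/6 = 3014.3542
R_c = M/A = 3014.3542/293.2500 = 10.2791 mm
θ = 111° = 1.937315 rad
V = θ·R_c·A = 1.937315·10.2791·293.2500 = 5839.755 mm³

Volume = 5839.755 mm³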